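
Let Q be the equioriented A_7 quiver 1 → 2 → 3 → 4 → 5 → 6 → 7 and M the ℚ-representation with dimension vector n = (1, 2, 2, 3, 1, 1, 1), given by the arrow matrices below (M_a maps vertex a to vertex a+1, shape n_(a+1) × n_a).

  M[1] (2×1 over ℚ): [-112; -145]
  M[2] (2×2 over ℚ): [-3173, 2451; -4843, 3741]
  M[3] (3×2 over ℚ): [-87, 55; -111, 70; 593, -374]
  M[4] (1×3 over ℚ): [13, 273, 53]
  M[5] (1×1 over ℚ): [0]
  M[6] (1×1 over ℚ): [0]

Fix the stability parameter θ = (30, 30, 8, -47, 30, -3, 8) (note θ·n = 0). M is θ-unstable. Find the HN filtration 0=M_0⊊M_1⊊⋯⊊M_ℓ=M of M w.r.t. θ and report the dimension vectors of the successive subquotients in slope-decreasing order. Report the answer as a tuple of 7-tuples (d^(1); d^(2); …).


Interval decomposition of M: I[1,5], I[2,2], I[3,4], I[4,4], I[6,6], I[7,7].
HN type (ℓ=6): μ^(1)=30; μ^(2)=8; μ^(3)=21/4; μ^(4)=-3; μ^(5)=-39/2; μ^(6)=-47

((0, 1, 0, 0, 1, 0, 0); (0, 0, 0, 0, 0, 0, 1); (1, 1, 1, 1, 0, 0, 0); (0, 0, 0, 0, 0, 1, 0); (0, 0, 1, 1, 0, 0, 0); (0, 0, 0, 1, 0, 0, 0))


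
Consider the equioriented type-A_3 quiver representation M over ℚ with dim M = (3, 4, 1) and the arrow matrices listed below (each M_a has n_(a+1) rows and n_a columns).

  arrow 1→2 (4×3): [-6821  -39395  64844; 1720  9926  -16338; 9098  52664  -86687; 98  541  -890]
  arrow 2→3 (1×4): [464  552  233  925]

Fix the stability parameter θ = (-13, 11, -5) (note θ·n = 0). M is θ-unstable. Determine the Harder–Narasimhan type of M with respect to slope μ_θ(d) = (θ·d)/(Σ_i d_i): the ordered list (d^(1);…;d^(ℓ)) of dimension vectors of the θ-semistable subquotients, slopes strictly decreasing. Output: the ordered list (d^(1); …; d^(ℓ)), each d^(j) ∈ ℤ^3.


Interval decomposition of M: I[1,2]^2, I[1,3], I[2,2].
HN type (ℓ=3): μ^(1)=11; μ^(2)=3; μ^(3)=-13

((0, 3, 0); (0, 1, 1); (3, 0, 0))


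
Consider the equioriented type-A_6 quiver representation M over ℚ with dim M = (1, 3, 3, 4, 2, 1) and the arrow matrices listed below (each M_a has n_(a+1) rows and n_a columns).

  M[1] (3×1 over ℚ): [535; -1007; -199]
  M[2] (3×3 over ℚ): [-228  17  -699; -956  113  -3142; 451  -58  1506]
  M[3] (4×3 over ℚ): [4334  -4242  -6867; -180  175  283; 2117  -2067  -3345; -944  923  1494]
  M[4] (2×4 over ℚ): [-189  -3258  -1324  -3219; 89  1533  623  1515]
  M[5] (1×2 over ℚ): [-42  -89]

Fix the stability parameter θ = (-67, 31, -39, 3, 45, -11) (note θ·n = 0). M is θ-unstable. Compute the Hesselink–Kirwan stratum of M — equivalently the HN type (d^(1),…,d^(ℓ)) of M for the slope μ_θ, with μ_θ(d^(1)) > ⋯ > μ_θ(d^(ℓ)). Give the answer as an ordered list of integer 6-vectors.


Barcode: M ≅ I[1,6], I[2,4], I[2,5], I[4,4]. HN layers by μ_θ (5 steps, strictly decreasing):
  μ^(1)=45; μ^(2)=17; μ^(3)=3; μ^(4)=-4; μ^(5)=-67

((0, 0, 0, 0, 1, 0); (0, 0, 0, 0, 1, 1); (0, 0, 0, 4, 0, 0); (0, 3, 3, 0, 0, 0); (1, 0, 0, 0, 0, 0))


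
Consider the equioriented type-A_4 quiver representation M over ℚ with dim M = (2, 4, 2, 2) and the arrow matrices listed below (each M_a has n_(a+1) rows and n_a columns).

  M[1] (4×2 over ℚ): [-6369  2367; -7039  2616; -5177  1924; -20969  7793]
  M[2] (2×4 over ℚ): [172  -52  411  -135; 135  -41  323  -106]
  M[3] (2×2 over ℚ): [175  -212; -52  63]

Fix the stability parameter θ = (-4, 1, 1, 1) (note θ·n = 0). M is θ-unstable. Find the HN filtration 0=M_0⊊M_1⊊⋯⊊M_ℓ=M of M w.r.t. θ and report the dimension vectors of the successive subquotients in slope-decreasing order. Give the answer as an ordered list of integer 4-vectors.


Barcode: M ≅ I[1,4]^2, I[2,2]^2. HN layers by μ_θ (2 steps, strictly decreasing):
  μ^(1)=1; μ^(2)=-4

((0, 4, 2, 2); (2, 0, 0, 0))


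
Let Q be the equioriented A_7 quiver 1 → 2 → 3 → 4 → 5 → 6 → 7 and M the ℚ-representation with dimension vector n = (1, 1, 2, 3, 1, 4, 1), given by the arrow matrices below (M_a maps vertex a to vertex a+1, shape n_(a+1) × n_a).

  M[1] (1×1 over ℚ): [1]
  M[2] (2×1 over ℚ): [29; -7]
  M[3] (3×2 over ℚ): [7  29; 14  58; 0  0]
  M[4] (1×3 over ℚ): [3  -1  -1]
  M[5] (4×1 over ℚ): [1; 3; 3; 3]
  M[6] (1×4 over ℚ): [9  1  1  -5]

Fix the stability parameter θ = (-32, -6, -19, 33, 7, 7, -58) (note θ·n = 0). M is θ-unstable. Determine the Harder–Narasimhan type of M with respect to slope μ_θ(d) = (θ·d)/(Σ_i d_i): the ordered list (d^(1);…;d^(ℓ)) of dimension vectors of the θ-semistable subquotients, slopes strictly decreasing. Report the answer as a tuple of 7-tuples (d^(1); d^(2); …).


Via rank(M_{q-1}∘⋯∘M_p): M ≅ I[1,3], I[3,6], I[4,4]^2, I[6,6]^2, I[6,7].
μ_θ-semistable layers: μ^(1)=33; μ^(2)=47/3; μ^(3)=7; μ^(4)=-25/2; μ^(5)=-19; μ^(6)=-51/2; μ^(7)=-32

((0, 0, 0, 2, 0, 0, 0); (0, 0, 0, 1, 1, 1, 0); (0, 0, 0, 0, 0, 2, 0); (0, 1, 1, 0, 0, 0, 0); (0, 0, 1, 0, 0, 0, 0); (0, 0, 0, 0, 0, 1, 1); (1, 0, 0, 0, 0, 0, 0))


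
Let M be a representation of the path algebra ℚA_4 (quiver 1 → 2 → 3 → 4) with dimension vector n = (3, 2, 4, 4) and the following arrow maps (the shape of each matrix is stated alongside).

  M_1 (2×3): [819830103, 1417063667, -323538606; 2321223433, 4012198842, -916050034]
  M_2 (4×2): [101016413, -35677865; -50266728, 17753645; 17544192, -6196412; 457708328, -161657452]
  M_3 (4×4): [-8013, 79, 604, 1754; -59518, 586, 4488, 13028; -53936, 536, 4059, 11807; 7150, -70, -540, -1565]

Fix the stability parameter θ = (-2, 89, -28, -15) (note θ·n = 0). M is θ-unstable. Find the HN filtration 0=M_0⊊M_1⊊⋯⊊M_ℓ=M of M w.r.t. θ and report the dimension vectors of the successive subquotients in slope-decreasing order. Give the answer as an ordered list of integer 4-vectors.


Barcode: M ≅ I[1,1], I[1,3], I[1,4], I[3,4]^2, I[4,4]. HN layers by μ_θ (5 steps, strictly decreasing):
  μ^(1)=61/2; μ^(2)=46/3; μ^(3)=-2; μ^(4)=-15; μ^(5)=-28

((0, 1, 1, 0); (0, 1, 1, 1); (3, 0, 0, 0); (0, 0, 0, 3); (0, 0, 2, 0))


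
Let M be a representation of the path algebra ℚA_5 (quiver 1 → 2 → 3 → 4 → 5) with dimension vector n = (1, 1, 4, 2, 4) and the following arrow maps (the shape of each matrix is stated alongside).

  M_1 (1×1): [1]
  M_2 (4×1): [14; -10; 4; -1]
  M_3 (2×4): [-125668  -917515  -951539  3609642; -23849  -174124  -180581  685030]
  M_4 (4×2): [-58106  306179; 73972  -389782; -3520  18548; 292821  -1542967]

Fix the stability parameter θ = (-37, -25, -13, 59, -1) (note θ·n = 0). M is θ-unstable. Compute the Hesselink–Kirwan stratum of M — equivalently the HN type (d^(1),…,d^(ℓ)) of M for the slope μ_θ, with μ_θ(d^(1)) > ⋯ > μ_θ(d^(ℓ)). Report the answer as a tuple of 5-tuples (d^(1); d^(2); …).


Barcode: M ≅ I[1,3], I[3,3], I[3,5]^2, I[5,5]^2. HN layers by μ_θ (5 steps, strictly decreasing):
  μ^(1)=29; μ^(2)=-1; μ^(3)=-13; μ^(4)=-25; μ^(5)=-37

((0, 0, 0, 2, 2); (0, 0, 0, 0, 2); (0, 0, 4, 0, 0); (0, 1, 0, 0, 0); (1, 0, 0, 0, 0))


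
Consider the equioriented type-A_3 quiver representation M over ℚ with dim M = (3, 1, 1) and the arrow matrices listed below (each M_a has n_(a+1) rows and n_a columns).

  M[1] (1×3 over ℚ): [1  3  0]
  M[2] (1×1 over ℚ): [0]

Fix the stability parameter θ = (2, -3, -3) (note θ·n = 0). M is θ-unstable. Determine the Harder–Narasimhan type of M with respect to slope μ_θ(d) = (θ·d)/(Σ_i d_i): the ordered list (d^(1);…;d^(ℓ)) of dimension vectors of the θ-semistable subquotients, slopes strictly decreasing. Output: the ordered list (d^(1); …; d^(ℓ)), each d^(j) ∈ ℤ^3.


Barcode: M ≅ I[1,1]^2, I[1,2], I[3,3]. HN layers by μ_θ (3 steps, strictly decreasing):
  μ^(1)=2; μ^(2)=-1/2; μ^(3)=-3

((2, 0, 0); (1, 1, 0); (0, 0, 1))


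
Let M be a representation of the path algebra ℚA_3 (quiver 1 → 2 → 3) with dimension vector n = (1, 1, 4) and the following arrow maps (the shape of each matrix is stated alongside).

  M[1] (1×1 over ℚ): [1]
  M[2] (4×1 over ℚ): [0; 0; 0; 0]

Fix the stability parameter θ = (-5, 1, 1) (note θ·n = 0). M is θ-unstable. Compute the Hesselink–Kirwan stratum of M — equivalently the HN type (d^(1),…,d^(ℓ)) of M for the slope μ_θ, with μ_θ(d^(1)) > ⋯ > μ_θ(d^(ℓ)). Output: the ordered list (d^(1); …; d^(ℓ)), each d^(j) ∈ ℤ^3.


Via rank(M_{q-1}∘⋯∘M_p): M ≅ I[1,2], I[3,3]^4.
μ_θ-semistable layers: μ^(1)=1; μ^(2)=-5

((0, 1, 4); (1, 0, 0))


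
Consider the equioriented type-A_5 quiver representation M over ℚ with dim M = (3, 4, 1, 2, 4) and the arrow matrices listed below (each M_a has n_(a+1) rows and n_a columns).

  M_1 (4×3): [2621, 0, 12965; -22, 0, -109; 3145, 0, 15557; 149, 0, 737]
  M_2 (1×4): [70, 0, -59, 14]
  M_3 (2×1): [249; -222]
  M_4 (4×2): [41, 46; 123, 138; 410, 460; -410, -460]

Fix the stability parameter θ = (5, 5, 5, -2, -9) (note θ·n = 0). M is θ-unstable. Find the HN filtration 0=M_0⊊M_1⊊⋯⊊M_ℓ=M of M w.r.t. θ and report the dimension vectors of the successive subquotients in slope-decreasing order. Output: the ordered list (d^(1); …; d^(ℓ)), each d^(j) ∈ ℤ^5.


Interval decomposition of M: I[1,1], I[1,2], I[1,5], I[2,2]^2, I[4,4], I[5,5]^3.
HN type (ℓ=4): μ^(1)=5; μ^(2)=4/5; μ^(3)=-2; μ^(4)=-9

((2, 3, 0, 0, 0); (1, 1, 1, 1, 1); (0, 0, 0, 1, 0); (0, 0, 0, 0, 3))


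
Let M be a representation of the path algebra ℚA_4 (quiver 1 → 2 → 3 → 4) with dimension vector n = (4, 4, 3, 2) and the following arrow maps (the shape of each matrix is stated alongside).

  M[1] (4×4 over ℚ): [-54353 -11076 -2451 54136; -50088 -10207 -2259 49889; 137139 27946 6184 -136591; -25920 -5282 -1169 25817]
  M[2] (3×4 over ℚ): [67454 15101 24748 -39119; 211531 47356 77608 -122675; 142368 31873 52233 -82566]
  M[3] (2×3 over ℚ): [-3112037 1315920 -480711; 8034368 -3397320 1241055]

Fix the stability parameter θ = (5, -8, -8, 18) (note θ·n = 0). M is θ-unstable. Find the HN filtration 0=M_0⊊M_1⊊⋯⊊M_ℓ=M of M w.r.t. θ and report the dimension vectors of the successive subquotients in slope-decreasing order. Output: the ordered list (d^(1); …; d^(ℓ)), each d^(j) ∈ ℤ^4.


Via rank(M_{q-1}∘⋯∘M_p): M ≅ I[1,1], I[1,3], I[1,4]^2, I[2,2].
μ_θ-semistable layers: μ^(1)=18; μ^(2)=5; μ^(3)=-11/3; μ^(4)=-8

((0, 0, 0, 2); (1, 0, 0, 0); (3, 3, 3, 0); (0, 1, 0, 0))


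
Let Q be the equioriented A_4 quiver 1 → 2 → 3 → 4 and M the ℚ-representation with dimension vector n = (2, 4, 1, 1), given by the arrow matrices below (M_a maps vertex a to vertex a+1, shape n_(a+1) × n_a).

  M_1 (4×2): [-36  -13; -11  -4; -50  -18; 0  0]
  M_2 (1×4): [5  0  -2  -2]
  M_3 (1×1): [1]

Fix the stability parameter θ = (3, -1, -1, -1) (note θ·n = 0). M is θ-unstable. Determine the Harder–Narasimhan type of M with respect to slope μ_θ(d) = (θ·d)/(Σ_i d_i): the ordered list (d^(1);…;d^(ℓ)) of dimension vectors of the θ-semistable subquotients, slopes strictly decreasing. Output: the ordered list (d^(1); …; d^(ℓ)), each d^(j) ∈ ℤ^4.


Via rank(M_{q-1}∘⋯∘M_p): M ≅ I[1,2], I[1,4], I[2,2]^2.
μ_θ-semistable layers: μ^(1)=1; μ^(2)=0; μ^(3)=-1

((1, 1, 0, 0); (1, 1, 1, 1); (0, 2, 0, 0))


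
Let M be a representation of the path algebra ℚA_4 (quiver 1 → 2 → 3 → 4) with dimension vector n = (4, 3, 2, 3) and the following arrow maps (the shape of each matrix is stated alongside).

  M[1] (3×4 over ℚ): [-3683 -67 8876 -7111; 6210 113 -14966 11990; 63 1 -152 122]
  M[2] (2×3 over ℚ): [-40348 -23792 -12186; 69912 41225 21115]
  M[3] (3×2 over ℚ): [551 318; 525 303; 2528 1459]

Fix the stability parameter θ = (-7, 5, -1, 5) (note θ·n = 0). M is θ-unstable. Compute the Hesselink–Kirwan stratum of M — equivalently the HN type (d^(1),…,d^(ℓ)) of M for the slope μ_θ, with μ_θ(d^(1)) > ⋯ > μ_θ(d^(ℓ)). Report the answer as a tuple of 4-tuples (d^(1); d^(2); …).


Interval decomposition of M: I[1,1], I[1,2], I[1,4]^2, I[4,4].
HN type (ℓ=3): μ^(1)=5; μ^(2)=2; μ^(3)=-7

((0, 1, 0, 3); (0, 2, 2, 0); (4, 0, 0, 0))


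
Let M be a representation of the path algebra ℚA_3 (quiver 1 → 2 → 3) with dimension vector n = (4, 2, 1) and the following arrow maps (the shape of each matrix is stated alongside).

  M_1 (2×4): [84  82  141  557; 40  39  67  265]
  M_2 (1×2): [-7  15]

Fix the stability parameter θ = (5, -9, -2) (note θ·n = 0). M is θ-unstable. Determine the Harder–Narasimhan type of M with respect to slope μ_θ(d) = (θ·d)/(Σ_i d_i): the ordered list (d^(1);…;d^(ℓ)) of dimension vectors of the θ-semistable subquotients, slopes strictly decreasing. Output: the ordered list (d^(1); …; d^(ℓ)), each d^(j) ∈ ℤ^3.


Barcode: M ≅ I[1,1]^2, I[1,2], I[1,3]. HN layers by μ_θ (2 steps, strictly decreasing):
  μ^(1)=5; μ^(2)=-2

((2, 0, 0); (2, 2, 1))


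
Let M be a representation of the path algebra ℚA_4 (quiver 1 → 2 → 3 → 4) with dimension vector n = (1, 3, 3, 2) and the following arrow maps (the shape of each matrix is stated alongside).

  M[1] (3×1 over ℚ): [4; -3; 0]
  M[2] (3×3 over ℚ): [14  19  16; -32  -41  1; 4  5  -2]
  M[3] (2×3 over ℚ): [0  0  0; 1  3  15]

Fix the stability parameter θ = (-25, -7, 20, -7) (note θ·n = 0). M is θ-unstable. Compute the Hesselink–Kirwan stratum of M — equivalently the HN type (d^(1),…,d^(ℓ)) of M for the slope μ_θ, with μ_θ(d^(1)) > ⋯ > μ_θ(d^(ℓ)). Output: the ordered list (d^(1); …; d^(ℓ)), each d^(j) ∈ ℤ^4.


Via rank(M_{q-1}∘⋯∘M_p): M ≅ I[1,4], I[2,3]^2, I[4,4].
μ_θ-semistable layers: μ^(1)=20; μ^(2)=13/2; μ^(3)=-7; μ^(4)=-25

((0, 0, 2, 0); (0, 0, 1, 1); (0, 3, 0, 1); (1, 0, 0, 0))


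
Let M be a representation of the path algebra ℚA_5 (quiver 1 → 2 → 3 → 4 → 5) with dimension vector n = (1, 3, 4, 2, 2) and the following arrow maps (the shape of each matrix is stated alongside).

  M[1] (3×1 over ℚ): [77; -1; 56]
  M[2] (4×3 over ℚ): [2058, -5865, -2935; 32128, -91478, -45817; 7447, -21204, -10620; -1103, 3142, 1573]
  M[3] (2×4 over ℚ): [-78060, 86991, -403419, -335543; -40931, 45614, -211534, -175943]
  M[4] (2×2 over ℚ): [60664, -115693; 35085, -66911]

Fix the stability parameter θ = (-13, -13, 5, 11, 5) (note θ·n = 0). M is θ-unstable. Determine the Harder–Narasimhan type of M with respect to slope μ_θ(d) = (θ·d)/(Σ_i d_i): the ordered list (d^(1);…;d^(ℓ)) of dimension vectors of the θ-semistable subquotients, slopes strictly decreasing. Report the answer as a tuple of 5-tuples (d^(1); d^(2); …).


Via rank(M_{q-1}∘⋯∘M_p): M ≅ I[1,3], I[2,5]^2, I[3,3].
μ_θ-semistable layers: μ^(1)=8; μ^(2)=5; μ^(3)=-13

((0, 0, 0, 2, 2); (0, 0, 4, 0, 0); (1, 3, 0, 0, 0))


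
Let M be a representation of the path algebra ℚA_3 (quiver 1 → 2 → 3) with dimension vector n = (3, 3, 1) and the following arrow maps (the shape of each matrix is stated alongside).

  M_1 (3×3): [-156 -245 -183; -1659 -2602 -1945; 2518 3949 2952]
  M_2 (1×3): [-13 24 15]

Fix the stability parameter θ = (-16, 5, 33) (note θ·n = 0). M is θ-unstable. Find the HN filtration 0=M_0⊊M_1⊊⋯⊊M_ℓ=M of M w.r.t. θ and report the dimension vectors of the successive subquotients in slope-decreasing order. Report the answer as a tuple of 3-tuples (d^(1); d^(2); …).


Interval decomposition of M: I[1,2]^2, I[1,3].
HN type (ℓ=3): μ^(1)=33; μ^(2)=5; μ^(3)=-16

((0, 0, 1); (0, 3, 0); (3, 0, 0))


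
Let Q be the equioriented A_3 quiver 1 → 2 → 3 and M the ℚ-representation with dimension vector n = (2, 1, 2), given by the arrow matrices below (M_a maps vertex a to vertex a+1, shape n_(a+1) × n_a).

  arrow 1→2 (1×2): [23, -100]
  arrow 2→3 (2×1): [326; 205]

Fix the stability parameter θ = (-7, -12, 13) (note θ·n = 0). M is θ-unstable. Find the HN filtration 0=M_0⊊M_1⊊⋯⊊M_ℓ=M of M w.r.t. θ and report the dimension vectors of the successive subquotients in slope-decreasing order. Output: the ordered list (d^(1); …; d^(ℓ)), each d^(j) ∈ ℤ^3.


Via rank(M_{q-1}∘⋯∘M_p): M ≅ I[1,1], I[1,3], I[3,3].
μ_θ-semistable layers: μ^(1)=13; μ^(2)=-7; μ^(3)=-19/2

((0, 0, 2); (1, 0, 0); (1, 1, 0))


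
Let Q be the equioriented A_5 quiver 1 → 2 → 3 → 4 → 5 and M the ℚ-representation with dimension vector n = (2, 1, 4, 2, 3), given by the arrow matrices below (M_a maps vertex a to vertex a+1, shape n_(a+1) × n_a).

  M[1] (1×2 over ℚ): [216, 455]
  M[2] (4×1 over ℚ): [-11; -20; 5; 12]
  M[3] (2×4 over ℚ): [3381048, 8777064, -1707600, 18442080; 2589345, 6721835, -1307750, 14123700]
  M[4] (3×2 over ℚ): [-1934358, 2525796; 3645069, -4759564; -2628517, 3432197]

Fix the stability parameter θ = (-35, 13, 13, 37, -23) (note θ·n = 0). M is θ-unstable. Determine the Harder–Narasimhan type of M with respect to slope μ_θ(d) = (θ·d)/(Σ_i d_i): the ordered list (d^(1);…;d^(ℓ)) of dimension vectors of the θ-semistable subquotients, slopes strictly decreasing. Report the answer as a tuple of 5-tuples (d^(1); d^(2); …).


Barcode: M ≅ I[1,1], I[1,5], I[3,3]^3, I[4,5], I[5,5]. HN layers by μ_θ (5 steps, strictly decreasing):
  μ^(1)=13; μ^(2)=10; μ^(3)=7; μ^(4)=-23; μ^(5)=-35

((0, 0, 3, 0, 0); (0, 1, 1, 1, 1); (0, 0, 0, 1, 1); (0, 0, 0, 0, 1); (2, 0, 0, 0, 0))


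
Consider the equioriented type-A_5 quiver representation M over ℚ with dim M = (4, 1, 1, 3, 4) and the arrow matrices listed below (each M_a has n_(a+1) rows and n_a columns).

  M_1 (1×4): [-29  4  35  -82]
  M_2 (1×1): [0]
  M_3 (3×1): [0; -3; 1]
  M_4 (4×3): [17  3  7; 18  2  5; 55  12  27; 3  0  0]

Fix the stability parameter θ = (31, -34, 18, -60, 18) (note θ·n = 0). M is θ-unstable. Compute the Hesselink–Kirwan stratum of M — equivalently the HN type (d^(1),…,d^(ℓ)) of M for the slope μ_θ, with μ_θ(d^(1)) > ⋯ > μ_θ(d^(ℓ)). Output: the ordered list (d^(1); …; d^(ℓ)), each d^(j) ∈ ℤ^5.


Via rank(M_{q-1}∘⋯∘M_p): M ≅ I[1,1]^3, I[1,2], I[3,5], I[4,5]^2, I[5,5].
μ_θ-semistable layers: μ^(1)=31; μ^(2)=18; μ^(3)=-3/2; μ^(4)=-21; μ^(5)=-60

((3, 0, 0, 0, 0); (0, 0, 0, 0, 4); (1, 1, 0, 0, 0); (0, 0, 1, 1, 0); (0, 0, 0, 2, 0))


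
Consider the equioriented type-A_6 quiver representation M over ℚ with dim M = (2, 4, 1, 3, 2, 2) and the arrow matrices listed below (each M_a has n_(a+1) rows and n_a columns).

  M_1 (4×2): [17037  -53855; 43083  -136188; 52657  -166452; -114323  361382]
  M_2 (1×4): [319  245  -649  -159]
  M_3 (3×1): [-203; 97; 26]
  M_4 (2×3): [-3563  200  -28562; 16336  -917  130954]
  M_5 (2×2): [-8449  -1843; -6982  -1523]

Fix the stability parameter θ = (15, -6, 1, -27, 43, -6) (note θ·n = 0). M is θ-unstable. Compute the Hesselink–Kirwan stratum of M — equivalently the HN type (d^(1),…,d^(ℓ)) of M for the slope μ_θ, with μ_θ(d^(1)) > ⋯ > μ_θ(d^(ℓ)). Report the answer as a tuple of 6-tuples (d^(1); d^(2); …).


Via rank(M_{q-1}∘⋯∘M_p): M ≅ I[1,2], I[1,6], I[2,2]^2, I[4,4], I[4,6].
μ_θ-semistable layers: μ^(1)=37/2; μ^(2)=9/2; μ^(3)=-17/4; μ^(4)=-6; μ^(5)=-27

((0, 0, 0, 0, 2, 2); (1, 1, 0, 0, 0, 0); (1, 1, 1, 1, 0, 0); (0, 2, 0, 0, 0, 0); (0, 0, 0, 2, 0, 0))


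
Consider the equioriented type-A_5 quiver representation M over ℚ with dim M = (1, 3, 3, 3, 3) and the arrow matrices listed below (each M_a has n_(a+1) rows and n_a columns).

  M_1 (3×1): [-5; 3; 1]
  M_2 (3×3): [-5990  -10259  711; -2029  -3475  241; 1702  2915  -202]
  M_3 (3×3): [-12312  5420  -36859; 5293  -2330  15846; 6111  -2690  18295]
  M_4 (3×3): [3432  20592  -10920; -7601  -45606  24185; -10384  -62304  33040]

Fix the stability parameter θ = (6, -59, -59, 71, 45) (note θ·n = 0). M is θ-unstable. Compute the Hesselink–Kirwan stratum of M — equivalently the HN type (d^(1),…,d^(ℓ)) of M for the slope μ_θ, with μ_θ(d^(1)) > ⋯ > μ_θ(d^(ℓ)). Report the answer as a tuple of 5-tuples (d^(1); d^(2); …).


Via rank(M_{q-1}∘⋯∘M_p): M ≅ I[1,4], I[2,3], I[2,5], I[4,4], I[5,5]^2.
μ_θ-semistable layers: μ^(1)=71; μ^(2)=58; μ^(3)=45; μ^(4)=-112/3; μ^(5)=-59

((0, 0, 0, 2, 0); (0, 0, 0, 1, 1); (0, 0, 0, 0, 2); (1, 1, 1, 0, 0); (0, 2, 2, 0, 0))


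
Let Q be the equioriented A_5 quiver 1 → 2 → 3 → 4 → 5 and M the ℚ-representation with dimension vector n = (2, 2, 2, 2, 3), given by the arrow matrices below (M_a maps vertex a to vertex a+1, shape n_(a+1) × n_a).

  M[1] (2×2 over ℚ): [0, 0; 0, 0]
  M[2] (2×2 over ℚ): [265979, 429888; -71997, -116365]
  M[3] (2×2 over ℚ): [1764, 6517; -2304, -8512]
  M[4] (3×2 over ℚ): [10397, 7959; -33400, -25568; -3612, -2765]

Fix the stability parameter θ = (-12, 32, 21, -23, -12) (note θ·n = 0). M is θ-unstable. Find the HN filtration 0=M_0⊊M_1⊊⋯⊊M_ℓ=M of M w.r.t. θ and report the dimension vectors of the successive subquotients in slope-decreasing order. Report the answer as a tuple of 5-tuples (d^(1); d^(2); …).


Interval decomposition of M: I[1,1]^2, I[2,3], I[2,5], I[4,5], I[5,5].
HN type (ℓ=4): μ^(1)=53/2; μ^(2)=9/2; μ^(3)=-12; μ^(4)=-23

((0, 1, 1, 0, 0); (0, 1, 1, 1, 1); (2, 0, 0, 0, 2); (0, 0, 0, 1, 0))


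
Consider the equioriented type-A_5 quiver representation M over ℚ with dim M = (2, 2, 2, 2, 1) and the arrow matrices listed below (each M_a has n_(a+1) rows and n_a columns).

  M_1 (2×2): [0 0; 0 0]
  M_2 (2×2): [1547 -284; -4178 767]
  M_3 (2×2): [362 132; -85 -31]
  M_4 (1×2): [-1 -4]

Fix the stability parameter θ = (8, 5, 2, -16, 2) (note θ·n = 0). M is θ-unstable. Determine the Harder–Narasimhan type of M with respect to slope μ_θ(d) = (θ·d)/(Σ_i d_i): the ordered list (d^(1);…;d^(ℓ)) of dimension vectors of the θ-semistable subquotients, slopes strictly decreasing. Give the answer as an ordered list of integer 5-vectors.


Via rank(M_{q-1}∘⋯∘M_p): M ≅ I[1,1]^2, I[2,4], I[2,5].
μ_θ-semistable layers: μ^(1)=8; μ^(2)=2; μ^(3)=-3

((2, 0, 0, 0, 0); (0, 0, 0, 0, 1); (0, 2, 2, 2, 0))


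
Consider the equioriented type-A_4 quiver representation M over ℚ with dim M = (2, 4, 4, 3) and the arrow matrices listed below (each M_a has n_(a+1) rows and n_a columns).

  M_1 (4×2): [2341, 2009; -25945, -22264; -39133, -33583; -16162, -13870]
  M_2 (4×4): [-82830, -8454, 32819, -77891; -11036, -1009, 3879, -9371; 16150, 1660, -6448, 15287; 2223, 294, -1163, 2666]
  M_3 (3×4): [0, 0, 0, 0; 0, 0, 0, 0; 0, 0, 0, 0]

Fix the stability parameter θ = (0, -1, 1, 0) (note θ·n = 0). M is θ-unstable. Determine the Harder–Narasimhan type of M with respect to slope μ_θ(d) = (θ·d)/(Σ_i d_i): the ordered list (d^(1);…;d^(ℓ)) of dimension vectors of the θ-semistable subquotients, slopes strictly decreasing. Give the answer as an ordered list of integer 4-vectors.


Interval decomposition of M: I[1,3]^2, I[2,3]^2, I[4,4]^3.
HN type (ℓ=4): μ^(1)=1; μ^(2)=0; μ^(3)=-1/2; μ^(4)=-1

((0, 0, 4, 0); (0, 0, 0, 3); (2, 2, 0, 0); (0, 2, 0, 0))


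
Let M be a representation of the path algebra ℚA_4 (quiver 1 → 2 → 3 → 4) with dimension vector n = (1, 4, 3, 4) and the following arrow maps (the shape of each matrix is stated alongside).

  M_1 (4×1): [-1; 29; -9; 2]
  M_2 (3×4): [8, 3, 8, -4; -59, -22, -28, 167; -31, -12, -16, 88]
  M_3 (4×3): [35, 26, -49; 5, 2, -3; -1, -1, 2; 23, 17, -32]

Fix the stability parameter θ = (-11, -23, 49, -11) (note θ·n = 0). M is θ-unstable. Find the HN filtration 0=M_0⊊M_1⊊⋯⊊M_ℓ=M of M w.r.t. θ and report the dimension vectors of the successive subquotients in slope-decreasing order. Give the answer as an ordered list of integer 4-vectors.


Interval decomposition of M: I[1,3], I[2,2], I[2,4]^2, I[4,4]^2.
HN type (ℓ=5): μ^(1)=49; μ^(2)=19; μ^(3)=-11; μ^(4)=-17; μ^(5)=-23

((0, 0, 1, 0); (0, 0, 2, 2); (0, 0, 0, 2); (1, 1, 0, 0); (0, 3, 0, 0))


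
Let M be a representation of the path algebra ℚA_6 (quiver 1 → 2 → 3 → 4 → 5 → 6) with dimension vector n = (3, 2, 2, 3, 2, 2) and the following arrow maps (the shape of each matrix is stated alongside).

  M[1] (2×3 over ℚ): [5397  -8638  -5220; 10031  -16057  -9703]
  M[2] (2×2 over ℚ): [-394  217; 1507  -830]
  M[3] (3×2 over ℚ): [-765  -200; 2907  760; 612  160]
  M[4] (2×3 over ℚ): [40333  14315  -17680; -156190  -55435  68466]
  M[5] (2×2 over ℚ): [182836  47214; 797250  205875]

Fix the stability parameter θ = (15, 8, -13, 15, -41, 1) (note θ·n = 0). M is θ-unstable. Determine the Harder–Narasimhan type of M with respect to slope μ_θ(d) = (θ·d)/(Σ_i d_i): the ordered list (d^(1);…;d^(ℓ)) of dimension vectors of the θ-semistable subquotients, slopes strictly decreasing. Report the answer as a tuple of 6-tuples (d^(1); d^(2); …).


Barcode: M ≅ I[1,1], I[1,3], I[1,6], I[4,4], I[4,5], I[6,6]. HN layers by μ_θ (5 steps, strictly decreasing):
  μ^(1)=15; μ^(2)=10/3; μ^(3)=1; μ^(4)=-16/5; μ^(5)=-13

((1, 0, 0, 1, 0, 0); (1, 1, 1, 0, 0, 0); (0, 0, 0, 0, 0, 2); (1, 1, 1, 1, 1, 0); (0, 0, 0, 1, 1, 0))


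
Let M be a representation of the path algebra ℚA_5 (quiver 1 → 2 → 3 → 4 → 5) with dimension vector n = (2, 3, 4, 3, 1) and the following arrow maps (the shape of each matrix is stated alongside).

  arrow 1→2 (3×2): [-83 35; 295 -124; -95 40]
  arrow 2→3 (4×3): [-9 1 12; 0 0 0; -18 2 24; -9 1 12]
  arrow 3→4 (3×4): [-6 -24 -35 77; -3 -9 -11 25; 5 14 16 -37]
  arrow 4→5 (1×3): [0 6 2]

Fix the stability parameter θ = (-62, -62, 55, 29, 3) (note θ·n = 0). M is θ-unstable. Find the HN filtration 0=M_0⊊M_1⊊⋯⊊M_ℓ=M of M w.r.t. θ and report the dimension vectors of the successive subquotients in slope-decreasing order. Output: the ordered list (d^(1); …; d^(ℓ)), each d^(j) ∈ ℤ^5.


Via rank(M_{q-1}∘⋯∘M_p): M ≅ I[1,2], I[1,4], I[2,2], I[3,3], I[3,4], I[3,5].
μ_θ-semistable layers: μ^(1)=55; μ^(2)=42; μ^(3)=29; μ^(4)=-62

((0, 0, 1, 0, 0); (0, 0, 2, 2, 0); (0, 0, 1, 1, 1); (2, 3, 0, 0, 0))


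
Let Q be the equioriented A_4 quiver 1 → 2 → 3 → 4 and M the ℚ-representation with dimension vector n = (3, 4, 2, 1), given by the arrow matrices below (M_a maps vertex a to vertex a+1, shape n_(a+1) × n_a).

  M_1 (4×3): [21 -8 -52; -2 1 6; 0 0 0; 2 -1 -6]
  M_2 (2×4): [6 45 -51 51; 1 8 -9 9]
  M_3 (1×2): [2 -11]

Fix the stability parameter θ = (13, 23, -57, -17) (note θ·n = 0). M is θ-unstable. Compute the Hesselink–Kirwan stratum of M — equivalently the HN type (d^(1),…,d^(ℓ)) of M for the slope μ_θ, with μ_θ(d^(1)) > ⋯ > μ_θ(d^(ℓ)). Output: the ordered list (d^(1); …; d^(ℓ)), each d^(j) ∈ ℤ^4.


Barcode: M ≅ I[1,1], I[1,2], I[1,4], I[2,2], I[2,3]. HN layers by μ_θ (4 steps, strictly decreasing):
  μ^(1)=23; μ^(2)=13; μ^(3)=-19/2; μ^(4)=-17

((0, 2, 0, 0); (2, 0, 0, 0); (1, 1, 1, 1); (0, 1, 1, 0))


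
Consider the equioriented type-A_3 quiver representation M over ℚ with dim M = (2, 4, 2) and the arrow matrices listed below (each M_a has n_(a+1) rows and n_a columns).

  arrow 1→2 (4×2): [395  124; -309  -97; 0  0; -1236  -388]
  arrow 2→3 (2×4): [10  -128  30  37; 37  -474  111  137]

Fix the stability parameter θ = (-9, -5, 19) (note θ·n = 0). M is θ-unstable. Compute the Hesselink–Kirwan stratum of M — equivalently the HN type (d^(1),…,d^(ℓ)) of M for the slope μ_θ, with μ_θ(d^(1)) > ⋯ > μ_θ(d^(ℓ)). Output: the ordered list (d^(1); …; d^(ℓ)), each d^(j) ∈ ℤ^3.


Barcode: M ≅ I[1,2], I[1,3], I[2,2], I[2,3]. HN layers by μ_θ (3 steps, strictly decreasing):
  μ^(1)=19; μ^(2)=-5; μ^(3)=-9

((0, 0, 2); (0, 4, 0); (2, 0, 0))


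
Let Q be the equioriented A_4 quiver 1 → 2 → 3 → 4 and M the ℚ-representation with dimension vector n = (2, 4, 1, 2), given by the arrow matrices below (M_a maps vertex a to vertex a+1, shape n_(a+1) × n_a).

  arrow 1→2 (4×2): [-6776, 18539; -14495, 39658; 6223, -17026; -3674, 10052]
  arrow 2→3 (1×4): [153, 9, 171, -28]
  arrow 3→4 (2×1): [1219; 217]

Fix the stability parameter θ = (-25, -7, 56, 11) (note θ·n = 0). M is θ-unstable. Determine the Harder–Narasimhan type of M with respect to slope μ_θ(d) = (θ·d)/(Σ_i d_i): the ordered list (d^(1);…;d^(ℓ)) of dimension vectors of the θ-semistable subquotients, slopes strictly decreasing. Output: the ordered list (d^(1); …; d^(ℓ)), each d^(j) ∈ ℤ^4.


Interval decomposition of M: I[1,2], I[1,4], I[2,2]^2, I[4,4].
HN type (ℓ=4): μ^(1)=67/2; μ^(2)=11; μ^(3)=-7; μ^(4)=-25

((0, 0, 1, 1); (0, 0, 0, 1); (0, 4, 0, 0); (2, 0, 0, 0))


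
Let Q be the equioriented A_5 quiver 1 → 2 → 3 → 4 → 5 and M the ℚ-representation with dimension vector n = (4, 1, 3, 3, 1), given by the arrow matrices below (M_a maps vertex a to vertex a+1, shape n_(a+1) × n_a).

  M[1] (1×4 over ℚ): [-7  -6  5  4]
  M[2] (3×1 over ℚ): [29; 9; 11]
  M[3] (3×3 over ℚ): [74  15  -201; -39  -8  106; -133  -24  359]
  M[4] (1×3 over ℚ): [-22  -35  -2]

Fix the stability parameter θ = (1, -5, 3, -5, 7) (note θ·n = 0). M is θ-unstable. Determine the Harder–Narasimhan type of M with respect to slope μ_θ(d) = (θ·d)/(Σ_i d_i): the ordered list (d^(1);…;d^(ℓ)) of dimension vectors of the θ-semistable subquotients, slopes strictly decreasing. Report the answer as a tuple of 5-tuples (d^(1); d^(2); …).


Interval decomposition of M: I[1,1]^3, I[1,5], I[3,4]^2.
HN type (ℓ=4): μ^(1)=7; μ^(2)=1; μ^(3)=-1; μ^(4)=-2

((0, 0, 0, 0, 1); (3, 0, 0, 0, 0); (0, 0, 3, 3, 0); (1, 1, 0, 0, 0))


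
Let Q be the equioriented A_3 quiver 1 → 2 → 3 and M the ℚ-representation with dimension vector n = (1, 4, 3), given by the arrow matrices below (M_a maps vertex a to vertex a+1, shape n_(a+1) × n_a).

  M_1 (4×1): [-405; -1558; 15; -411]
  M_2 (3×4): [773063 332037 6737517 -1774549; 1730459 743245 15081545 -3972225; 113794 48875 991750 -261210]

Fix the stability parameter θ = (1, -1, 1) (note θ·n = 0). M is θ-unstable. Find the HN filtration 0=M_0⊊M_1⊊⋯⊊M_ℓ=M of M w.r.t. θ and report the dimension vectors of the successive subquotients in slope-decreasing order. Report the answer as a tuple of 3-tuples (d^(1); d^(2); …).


Barcode: M ≅ I[1,3], I[2,2]^2, I[2,3], I[3,3]. HN layers by μ_θ (3 steps, strictly decreasing):
  μ^(1)=1; μ^(2)=0; μ^(3)=-1

((0, 0, 3); (1, 1, 0); (0, 3, 0))


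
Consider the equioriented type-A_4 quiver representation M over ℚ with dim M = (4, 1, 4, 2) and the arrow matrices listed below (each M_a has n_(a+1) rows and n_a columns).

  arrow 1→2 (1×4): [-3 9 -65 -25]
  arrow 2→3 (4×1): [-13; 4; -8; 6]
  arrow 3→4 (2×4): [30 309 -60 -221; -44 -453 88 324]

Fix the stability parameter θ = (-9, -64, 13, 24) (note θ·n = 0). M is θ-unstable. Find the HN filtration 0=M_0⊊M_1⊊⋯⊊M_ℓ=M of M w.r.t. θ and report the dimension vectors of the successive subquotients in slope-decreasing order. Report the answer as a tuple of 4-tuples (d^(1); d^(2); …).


Barcode: M ≅ I[1,1]^3, I[1,3], I[3,3], I[3,4]^2. HN layers by μ_θ (4 steps, strictly decreasing):
  μ^(1)=24; μ^(2)=13; μ^(3)=-9; μ^(4)=-73/2

((0, 0, 0, 2); (0, 0, 4, 0); (3, 0, 0, 0); (1, 1, 0, 0))


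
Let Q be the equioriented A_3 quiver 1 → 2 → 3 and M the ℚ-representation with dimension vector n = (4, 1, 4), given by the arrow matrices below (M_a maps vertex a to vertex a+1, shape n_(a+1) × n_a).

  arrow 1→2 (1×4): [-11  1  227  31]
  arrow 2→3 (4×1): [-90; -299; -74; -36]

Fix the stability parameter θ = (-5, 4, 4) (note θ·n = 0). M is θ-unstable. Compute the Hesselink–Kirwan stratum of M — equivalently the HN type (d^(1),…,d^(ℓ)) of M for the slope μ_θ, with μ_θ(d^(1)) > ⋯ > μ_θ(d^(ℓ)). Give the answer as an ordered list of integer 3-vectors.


Barcode: M ≅ I[1,1]^3, I[1,3], I[3,3]^3. HN layers by μ_θ (2 steps, strictly decreasing):
  μ^(1)=4; μ^(2)=-5

((0, 1, 4); (4, 0, 0))


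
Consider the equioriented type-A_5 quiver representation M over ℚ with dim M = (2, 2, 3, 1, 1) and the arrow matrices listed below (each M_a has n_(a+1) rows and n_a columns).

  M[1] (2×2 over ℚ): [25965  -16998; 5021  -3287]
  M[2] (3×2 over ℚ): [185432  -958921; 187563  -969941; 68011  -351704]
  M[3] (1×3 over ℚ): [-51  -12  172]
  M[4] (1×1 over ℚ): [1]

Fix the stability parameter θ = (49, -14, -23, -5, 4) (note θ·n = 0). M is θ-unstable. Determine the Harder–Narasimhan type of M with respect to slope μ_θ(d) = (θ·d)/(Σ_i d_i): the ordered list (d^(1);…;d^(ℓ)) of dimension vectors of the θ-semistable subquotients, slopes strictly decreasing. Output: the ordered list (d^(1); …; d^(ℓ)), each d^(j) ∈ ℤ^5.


Via rank(M_{q-1}∘⋯∘M_p): M ≅ I[1,3], I[1,5], I[3,3].
μ_θ-semistable layers: μ^(1)=4; μ^(2)=7/4; μ^(3)=-23

((1, 1, 1, 0, 1); (1, 1, 1, 1, 0); (0, 0, 1, 0, 0))


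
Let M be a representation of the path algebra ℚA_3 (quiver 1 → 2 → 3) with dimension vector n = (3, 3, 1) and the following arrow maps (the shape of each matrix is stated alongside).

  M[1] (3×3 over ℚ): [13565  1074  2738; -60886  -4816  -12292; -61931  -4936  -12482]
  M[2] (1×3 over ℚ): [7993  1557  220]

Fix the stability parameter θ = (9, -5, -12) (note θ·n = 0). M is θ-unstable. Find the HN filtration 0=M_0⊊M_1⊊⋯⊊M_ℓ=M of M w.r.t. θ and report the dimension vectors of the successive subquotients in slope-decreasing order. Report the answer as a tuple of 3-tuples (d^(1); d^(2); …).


Via rank(M_{q-1}∘⋯∘M_p): M ≅ I[1,1], I[1,2], I[1,3], I[2,2].
μ_θ-semistable layers: μ^(1)=9; μ^(2)=2; μ^(3)=-8/3; μ^(4)=-5

((1, 0, 0); (1, 1, 0); (1, 1, 1); (0, 1, 0))


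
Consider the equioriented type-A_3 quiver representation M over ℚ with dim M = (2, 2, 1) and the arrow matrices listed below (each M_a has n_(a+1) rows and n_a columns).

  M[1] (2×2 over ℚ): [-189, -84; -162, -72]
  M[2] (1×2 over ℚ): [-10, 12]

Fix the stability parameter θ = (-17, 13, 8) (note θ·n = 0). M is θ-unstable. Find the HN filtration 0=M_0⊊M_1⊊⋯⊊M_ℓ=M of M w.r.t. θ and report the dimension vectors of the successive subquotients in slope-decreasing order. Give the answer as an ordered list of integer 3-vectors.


Interval decomposition of M: I[1,1], I[1,3], I[2,2].
HN type (ℓ=3): μ^(1)=13; μ^(2)=21/2; μ^(3)=-17

((0, 1, 0); (0, 1, 1); (2, 0, 0))


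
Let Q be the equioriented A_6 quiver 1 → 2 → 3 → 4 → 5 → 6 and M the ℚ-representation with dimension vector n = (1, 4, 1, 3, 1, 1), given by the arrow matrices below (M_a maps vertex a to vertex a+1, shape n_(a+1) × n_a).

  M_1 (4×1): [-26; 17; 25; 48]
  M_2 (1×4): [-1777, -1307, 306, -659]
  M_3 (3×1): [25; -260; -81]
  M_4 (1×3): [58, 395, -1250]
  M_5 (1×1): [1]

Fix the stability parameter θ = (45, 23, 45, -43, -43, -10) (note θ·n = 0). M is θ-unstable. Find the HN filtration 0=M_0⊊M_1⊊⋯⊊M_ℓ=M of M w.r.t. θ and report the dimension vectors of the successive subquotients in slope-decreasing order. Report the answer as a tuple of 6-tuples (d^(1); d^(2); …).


Interval decomposition of M: I[1,4], I[2,2]^3, I[4,4], I[4,6].
HN type (ℓ=4): μ^(1)=23; μ^(2)=35/2; μ^(3)=-10; μ^(4)=-43

((0, 3, 0, 0, 0, 0); (1, 1, 1, 1, 0, 0); (0, 0, 0, 0, 0, 1); (0, 0, 0, 2, 1, 0))


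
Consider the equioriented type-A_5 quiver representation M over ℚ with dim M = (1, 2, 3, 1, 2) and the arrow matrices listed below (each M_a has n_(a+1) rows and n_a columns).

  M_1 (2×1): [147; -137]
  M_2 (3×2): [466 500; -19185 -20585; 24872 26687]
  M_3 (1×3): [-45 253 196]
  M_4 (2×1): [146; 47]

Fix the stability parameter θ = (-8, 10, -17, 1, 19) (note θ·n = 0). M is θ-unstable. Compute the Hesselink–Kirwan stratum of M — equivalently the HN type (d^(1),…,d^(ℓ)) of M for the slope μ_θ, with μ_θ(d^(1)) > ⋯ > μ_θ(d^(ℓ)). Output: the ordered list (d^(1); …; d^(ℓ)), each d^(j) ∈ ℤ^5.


Via rank(M_{q-1}∘⋯∘M_p): M ≅ I[1,3], I[2,5], I[3,3], I[5,5].
μ_θ-semistable layers: μ^(1)=19; μ^(2)=1; μ^(3)=-7/2; μ^(4)=-8; μ^(5)=-17

((0, 0, 0, 0, 2); (0, 0, 0, 1, 0); (0, 2, 2, 0, 0); (1, 0, 0, 0, 0); (0, 0, 1, 0, 0))


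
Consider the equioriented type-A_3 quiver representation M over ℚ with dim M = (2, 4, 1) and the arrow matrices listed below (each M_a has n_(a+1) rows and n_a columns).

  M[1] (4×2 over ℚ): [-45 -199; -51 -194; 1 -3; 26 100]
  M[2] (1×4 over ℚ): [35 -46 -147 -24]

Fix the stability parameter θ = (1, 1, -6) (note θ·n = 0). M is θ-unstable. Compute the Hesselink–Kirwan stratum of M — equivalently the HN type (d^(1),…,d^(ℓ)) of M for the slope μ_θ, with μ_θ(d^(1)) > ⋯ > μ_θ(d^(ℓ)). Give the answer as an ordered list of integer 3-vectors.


Via rank(M_{q-1}∘⋯∘M_p): M ≅ I[1,2]^2, I[2,2], I[2,3].
μ_θ-semistable layers: μ^(1)=1; μ^(2)=-5/2

((2, 3, 0); (0, 1, 1))


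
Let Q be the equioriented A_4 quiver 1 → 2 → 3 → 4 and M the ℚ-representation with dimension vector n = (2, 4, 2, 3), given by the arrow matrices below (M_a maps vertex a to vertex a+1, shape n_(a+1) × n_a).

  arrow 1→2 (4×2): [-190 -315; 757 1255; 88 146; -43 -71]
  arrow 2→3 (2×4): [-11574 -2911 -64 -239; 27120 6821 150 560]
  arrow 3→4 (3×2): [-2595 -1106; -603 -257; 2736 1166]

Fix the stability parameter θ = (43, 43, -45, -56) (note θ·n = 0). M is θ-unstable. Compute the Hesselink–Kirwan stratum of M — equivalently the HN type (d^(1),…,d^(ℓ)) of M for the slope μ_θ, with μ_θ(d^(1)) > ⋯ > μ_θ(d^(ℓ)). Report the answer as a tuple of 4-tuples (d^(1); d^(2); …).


Interval decomposition of M: I[1,2], I[1,4], I[2,2], I[2,4], I[4,4].
HN type (ℓ=4): μ^(1)=43; μ^(2)=-15/4; μ^(3)=-58/3; μ^(4)=-56

((1, 2, 0, 0); (1, 1, 1, 1); (0, 1, 1, 1); (0, 0, 0, 1))


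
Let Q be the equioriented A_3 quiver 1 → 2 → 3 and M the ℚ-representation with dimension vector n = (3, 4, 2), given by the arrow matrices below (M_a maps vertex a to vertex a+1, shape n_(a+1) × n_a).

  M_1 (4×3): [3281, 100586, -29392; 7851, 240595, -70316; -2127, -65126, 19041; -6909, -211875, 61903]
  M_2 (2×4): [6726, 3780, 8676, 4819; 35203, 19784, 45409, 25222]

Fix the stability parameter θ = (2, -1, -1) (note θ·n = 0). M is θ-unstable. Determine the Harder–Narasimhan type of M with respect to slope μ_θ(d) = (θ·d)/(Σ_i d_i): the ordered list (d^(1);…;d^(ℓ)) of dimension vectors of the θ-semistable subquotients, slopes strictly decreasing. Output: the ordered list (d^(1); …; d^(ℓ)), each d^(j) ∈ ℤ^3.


Interval decomposition of M: I[1,2], I[1,3]^2, I[2,2].
HN type (ℓ=3): μ^(1)=1/2; μ^(2)=0; μ^(3)=-1

((1, 1, 0); (2, 2, 2); (0, 1, 0))


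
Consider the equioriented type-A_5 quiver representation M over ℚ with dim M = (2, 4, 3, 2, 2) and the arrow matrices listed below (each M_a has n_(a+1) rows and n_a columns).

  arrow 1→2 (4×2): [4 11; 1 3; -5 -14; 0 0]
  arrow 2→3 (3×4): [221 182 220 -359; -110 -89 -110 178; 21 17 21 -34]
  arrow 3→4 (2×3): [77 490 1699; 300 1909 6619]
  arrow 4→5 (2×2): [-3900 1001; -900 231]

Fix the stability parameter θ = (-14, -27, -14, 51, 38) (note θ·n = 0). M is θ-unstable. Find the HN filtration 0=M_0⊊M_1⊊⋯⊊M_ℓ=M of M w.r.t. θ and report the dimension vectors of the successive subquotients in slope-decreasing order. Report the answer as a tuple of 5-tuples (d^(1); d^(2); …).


Barcode: M ≅ I[1,4], I[1,5], I[2,2], I[2,3], I[5,5]. HN layers by μ_θ (6 steps, strictly decreasing):
  μ^(1)=51; μ^(2)=89/2; μ^(3)=38; μ^(4)=-14; μ^(5)=-41/2; μ^(6)=-27

((0, 0, 0, 1, 0); (0, 0, 0, 1, 1); (0, 0, 0, 0, 1); (0, 0, 3, 0, 0); (2, 2, 0, 0, 0); (0, 2, 0, 0, 0))


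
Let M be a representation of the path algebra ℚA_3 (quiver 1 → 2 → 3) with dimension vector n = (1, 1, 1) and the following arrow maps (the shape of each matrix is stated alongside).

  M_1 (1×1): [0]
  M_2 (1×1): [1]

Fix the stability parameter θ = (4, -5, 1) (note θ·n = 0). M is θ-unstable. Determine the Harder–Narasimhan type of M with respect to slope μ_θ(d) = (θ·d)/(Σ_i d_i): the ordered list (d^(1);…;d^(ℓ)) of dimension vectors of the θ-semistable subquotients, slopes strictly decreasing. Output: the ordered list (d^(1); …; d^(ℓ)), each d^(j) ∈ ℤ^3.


Interval decomposition of M: I[1,1], I[2,3].
HN type (ℓ=3): μ^(1)=4; μ^(2)=1; μ^(3)=-5

((1, 0, 0); (0, 0, 1); (0, 1, 0))
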